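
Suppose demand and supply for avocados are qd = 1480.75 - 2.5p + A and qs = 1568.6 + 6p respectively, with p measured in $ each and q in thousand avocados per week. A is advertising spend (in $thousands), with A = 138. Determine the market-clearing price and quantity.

With A = 138, demand is qd = 1618.75 - 2.5p.
At equilibrium qd = qs, so 1618.75 - 2.5p = 1568.6 + 6p; collecting terms, 50.15 = 8.5p and p* = 5.9.
From the demand curve, q* = 1618.75 - 2.5(5.9) = 1604.

p* = 5.9, q* = 1604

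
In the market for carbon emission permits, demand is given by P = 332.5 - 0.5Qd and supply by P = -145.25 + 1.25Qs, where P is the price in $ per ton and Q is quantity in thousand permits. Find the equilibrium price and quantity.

Inverting to quantity form: Qd = 665 - 2P and Qs = 116.2 + 0.8P.
At equilibrium Qd = Qs, so 665 - 2P = 116.2 + 0.8P; collecting terms, 548.8 = 2.8P and P* = 196.
Substitute back: Q* = 665 - 2(196) = 273.

P* = 196, Q* = 273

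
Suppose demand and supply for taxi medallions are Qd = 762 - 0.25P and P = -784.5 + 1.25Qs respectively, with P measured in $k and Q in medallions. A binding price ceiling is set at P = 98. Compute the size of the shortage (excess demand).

Shortage = 31.5

Solving each curve for Q: Qs = 627.6 + 0.8P.
Evaluating both curves at the ceiling price 98 gives Qd = 737.5, Qs = 706.
Shortage = Qd - Qs = 737.5 - 706 = 31.5.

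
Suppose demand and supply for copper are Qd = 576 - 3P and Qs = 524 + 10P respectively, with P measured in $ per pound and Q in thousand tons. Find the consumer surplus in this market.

Set Qd = Qs: 576 - 3P = 524 + 10P, so 52 = 13P and P* = 4.
From the demand curve, Q* = 576 - 3(4) = 564.
Demand choke price (Qd = 0): P = 576/3 = 192. Consumer surplus = ½ × (192 - 4) × 564 = 53016.

Consumer surplus = 53016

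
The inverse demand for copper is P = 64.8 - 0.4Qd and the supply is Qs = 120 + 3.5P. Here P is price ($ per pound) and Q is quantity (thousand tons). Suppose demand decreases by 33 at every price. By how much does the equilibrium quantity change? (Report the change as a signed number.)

ΔQ = -19.25

Rewriting in direct form: Qd = 162 - 2.5P.
Equating demand and supply, 162 - 2.5P = 120 + 3.5P gives 6P = 42, so P* = 7.
From the demand curve, Q* = 162 - 2.5(7) = 144.5.
After the shift, demand is Qd = 129 - 2.5P.
The new intersection has 9 = 6P, i.e. P = 1.5, Q = 125.25.
ΔQ = 125.25 - 144.5 = -19.25.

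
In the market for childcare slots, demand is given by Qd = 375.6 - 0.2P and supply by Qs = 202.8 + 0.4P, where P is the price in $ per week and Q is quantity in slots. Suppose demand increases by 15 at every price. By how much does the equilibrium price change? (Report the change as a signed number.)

At equilibrium Qd = Qs, so 375.6 - 0.2P = 202.8 + 0.4P; collecting terms, 172.8 = 0.6P and P* = 288.
Then Q* = 375.6 - 0.2(288) = 318.
After the shift, demand is Qd = 390.6 - 0.2P.
Re-solving, 0.6P = 187.8 gives P = 313 and Q = 328.
ΔP = 313 - 288 = 25.

ΔP = 25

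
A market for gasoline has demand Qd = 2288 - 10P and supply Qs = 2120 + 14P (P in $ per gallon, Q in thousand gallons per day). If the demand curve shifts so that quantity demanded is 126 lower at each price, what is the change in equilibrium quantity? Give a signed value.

Equating demand and supply, 2288 - 10P = 2120 + 14P gives 24P = 168, so P* = 7.
Substitute back: Q* = 2288 - 10(7) = 2218.
After the shift, demand is Qd = 2162 - 10P.
New equilibrium: 42 = 24P, so P = 1.75 and Q = 2144.5.
ΔQ = 2144.5 - 2218 = -73.5.

ΔQ = -73.5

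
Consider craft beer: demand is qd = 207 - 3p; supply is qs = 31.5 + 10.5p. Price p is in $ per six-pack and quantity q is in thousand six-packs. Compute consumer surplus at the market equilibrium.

Consumer surplus = 4704

Set qd = qs: 207 - 3p = 31.5 + 10.5p, so 175.5 = 13.5p and p* = 13.
Then q* = 207 - 3(13) = 168.
Demand choke price (qd = 0): p = 207/3 = 69. Consumer surplus = ½ × (69 - 13) × 168 = 4704.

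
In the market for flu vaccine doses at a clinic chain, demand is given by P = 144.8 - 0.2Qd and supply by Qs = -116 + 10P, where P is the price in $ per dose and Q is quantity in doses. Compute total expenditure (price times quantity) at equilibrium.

Inverting to quantity form: Qd = 724 - 5P.
At equilibrium Qd = Qs, so 724 - 5P = -116 + 10P; collecting terms, 840 = 15P and P* = 56.
From the demand curve, Q* = 724 - 5(56) = 444.
Total expenditure = P* × Q* = 56 × 444 = 24864.

Total expenditure = 24864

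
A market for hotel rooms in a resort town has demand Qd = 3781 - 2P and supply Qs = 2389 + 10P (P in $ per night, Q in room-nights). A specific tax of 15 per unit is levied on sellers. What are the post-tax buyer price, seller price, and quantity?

P_b = 128.5, P_s = 113.5, Q = 3524

The tax drives a wedge P_b - P_s = 15. Substituting P_s = P_b - 15 into supply: Qs = 2239 + 10P_b.
Set Qd = Qs: 3781 - 2P_b = 2239 + 10P_b, so 1542 = 12P_b and P_b = 128.5.
So P_s = 113.5 and the quantity traded is Q = 3781 - 2(128.5) = 3524.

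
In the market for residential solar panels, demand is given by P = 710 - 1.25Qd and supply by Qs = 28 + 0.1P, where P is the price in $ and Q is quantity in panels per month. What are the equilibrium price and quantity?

Solving each curve for Q: Qd = 568 - 0.8P.
Set Qd = Qs: 568 - 0.8P = 28 + 0.1P, so 540 = 0.9P and P* = 600.
Plugging P* into demand: Q* = 568 - 0.8(600) = 88.

P* = 600, Q* = 88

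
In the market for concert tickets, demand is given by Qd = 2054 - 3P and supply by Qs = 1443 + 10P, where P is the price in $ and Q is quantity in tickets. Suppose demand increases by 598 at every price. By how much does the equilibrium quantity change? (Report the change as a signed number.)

Set Qd = Qs: 2054 - 3P = 1443 + 10P, so 611 = 13P and P* = 47.
Plugging P* into demand: Q* = 2054 - 3(47) = 1913.
After the shift, demand is Qd = 2652 - 3P.
Re-solving, 13P = 1209 gives P = 93 and Q = 2373.
ΔQ = 2373 - 1913 = 460.

ΔQ = 460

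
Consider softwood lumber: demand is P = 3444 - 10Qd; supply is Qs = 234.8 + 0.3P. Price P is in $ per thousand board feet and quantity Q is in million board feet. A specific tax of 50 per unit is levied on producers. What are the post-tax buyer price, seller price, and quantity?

In direct form, Qd = 344.4 - 0.1P.
The tax drives a wedge P_b - P_s = 50. Substituting P_s = P_b - 50 into supply: Qs = 219.8 + 0.3P_b.
Market clearing requires 344.4 - 0.1P_b = 219.8 + 0.3P_b; hence 124.6 = 0.4P_b and P_b = 311.5.
So P_s = 261.5 and the quantity traded is Q = 344.4 - 0.1(311.5) = 313.25.

P_b = 311.5, P_s = 261.5, Q = 313.25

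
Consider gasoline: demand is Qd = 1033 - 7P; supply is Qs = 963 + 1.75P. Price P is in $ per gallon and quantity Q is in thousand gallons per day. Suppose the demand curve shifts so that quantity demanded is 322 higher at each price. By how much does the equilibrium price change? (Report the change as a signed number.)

At equilibrium Qd = Qs, so 1033 - 7P = 963 + 1.75P; collecting terms, 70 = 8.75P and P* = 8.
Substitute back: Q* = 1033 - 7(8) = 977.
After the shift, demand is Qd = 1355 - 7P.
The new intersection has 392 = 8.75P, i.e. P = 44.8, Q = 1041.4.
ΔP = 44.8 - 8 = 36.8.

ΔP = 36.8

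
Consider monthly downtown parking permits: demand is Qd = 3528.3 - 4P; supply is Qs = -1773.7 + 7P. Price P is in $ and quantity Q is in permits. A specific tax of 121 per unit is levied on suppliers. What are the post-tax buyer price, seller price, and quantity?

The tax drives a wedge P_b - P_s = 121. Substituting P_s = P_b - 121 into supply: Qs = -2620.7 + 7P_b.
Set Qd = Qs: 3528.3 - 4P_b = -2620.7 + 7P_b, so 6149 = 11P_b and P_b = 559.
Then P_s = 559 - 121 = 438 and Q = 3528.3 - 4(559) = 1292.3.

P_b = 559, P_s = 438, Q = 1292.3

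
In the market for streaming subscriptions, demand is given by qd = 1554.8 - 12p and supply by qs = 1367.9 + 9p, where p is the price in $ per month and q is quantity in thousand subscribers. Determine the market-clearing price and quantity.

p* = 8.9, q* = 1448

Set qd = qs: 1554.8 - 12p = 1367.9 + 9p, so 186.9 = 21p and p* = 8.9.
Then q* = 1554.8 - 12(8.9) = 1448.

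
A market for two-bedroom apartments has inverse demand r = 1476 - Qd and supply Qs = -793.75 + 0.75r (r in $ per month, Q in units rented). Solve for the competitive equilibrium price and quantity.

Rewriting in direct form: Qd = 1476 - r.
At equilibrium Qd = Qs, so 1476 - r = -793.75 + 0.75r; collecting terms, 2269.75 = 1.75r and r* = 1297.
From the demand curve, Q* = 1476 - 1297 = 179.

r* = 1297, Q* = 179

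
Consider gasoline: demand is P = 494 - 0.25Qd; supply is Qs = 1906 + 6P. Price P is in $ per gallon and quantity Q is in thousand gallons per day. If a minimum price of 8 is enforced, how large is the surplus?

Surplus = 10

In direct form, Qd = 1976 - 4P.
Evaluating both curves at the floor price 8 gives Qd = 1944, Qs = 1954.
Surplus = Qs - Qd = 1954 - 1944 = 10.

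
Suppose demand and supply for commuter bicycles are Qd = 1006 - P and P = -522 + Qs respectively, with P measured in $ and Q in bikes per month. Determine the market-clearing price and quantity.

P* = 242, Q* = 764

Rewriting in direct form: Qs = 522 + P.
At equilibrium Qd = Qs, so 1006 - P = 522 + P; collecting terms, 484 = 2P and P* = 242.
Then Q* = 1006 - 242 = 764.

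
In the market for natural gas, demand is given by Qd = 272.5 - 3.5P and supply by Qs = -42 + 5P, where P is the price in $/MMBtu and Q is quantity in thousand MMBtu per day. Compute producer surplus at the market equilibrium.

Producer surplus = 2044.9

The market clears where 272.5 - 3.5P = -42 + 5P. Rearranging, 8.5P = 314.5, hence P* = 37.
Substitute back: Q* = 272.5 - 3.5(37) = 143.
Supply choke price (Qs = 0): P = 8.4. Producer surplus = ½ × (37 - 8.4) × 143 = 2044.9.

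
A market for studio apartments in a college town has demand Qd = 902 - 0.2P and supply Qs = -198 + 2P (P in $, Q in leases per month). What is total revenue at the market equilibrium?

Set Qd = Qs: 902 - 0.2P = -198 + 2P, so 1100 = 2.2P and P* = 500.
Substitute back: Q* = 902 - 0.2(500) = 802.
Total revenue = P* × Q* = 500 × 802 = 401000.

Total revenue = 401000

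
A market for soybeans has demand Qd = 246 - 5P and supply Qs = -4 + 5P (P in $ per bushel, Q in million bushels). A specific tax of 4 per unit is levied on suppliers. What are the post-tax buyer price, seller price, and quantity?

P_b = 27, P_s = 23, Q = 111

With a tax of 4 on suppliers, they supply based on the net price P_s = P_b - 4, so Qs = -24 + 5P_b.
Set Qd = Qs: 246 - 5P_b = -24 + 5P_b, so 270 = 10P_b and P_b = 27.
Then P_s = 27 - 4 = 23 and Q = 246 - 5(27) = 111.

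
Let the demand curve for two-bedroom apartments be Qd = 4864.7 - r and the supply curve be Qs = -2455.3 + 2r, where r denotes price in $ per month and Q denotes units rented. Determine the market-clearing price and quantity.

Set Qd = Qs: 4864.7 - r = -2455.3 + 2r, so 7320 = 3r and r* = 2440.
Substitute back: Q* = 4864.7 - 2440 = 2424.7.

r* = 2440, Q* = 2424.7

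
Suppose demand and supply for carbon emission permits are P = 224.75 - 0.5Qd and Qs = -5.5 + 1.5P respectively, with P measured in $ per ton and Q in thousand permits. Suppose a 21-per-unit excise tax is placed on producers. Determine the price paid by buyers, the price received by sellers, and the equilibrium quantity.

Solving each curve for Q: Qd = 449.5 - 2P.
The tax drives a wedge P_b - P_s = 21. Substituting P_s = P_b - 21 into supply: Qs = -37 + 1.5P_b.
Equate demand and the shifted supply: 449.5 - 2P_b = -37 + 1.5P_b, giving 3.5P_b = 486.5, so P_b = 139.
So P_s = 118 and the quantity traded is Q = 449.5 - 2(139) = 171.5.

P_b = 139, P_s = 118, Q = 171.5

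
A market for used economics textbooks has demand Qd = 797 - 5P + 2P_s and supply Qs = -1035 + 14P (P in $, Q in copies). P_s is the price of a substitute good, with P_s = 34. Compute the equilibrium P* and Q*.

With P_s = 34, demand is Qd = 865 - 5P.
The market clears where 865 - 5P = -1035 + 14P. Rearranging, 19P = 1900, hence P* = 100.
Then Q* = 865 - 5(100) = 365.

P* = 100, Q* = 365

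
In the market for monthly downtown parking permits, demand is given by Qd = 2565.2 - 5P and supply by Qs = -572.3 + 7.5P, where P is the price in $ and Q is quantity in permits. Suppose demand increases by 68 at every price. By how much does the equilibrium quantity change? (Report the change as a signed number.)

ΔQ = 40.8

Equating demand and supply, 2565.2 - 5P = -572.3 + 7.5P gives 12.5P = 3137.5, so P* = 251.
From the demand curve, Q* = 2565.2 - 5(251) = 1310.2.
After the shift, demand is Qd = 2633.2 - 5P.
Re-solving, 12.5P = 3205.5 gives P = 256.44 and Q = 1351.
ΔQ = 1351 - 1310.2 = 40.8.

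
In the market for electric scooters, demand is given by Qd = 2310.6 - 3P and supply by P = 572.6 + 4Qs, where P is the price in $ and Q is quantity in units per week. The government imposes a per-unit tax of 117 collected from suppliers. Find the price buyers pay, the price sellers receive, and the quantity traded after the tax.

P_b = 764, P_s = 647, Q = 18.6

Rewriting in direct form: Qs = -143.15 + 0.25P.
The tax drives a wedge P_b - P_s = 117. Substituting P_s = P_b - 117 into supply: Qs = -172.4 + 0.25P_b.
Set Qd = Qs: 2310.6 - 3P_b = -172.4 + 0.25P_b, so 2483 = 3.25P_b and P_b = 764.
So P_s = 647 and the quantity traded is Q = 2310.6 - 3(764) = 18.6.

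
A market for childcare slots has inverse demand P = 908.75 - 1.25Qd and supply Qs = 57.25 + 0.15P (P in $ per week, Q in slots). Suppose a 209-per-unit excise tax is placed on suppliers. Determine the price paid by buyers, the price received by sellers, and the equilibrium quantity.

Rewriting in direct form: Qd = 727 - 0.8P.
With a tax of 209 on suppliers, they supply based on the net price P_s = P_b - 209, so Qs = 25.9 + 0.15P_b.
Set Qd = Qs: 727 - 0.8P_b = 25.9 + 0.15P_b, so 701.1 = 0.95P_b and P_b = 738.
So P_s = 529 and the quantity traded is Q = 727 - 0.8(738) = 136.6.

P_b = 738, P_s = 529, Q = 136.6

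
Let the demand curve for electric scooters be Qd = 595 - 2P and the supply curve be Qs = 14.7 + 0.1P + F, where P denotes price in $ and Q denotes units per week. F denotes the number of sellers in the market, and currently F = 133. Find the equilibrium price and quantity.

P* = 213, Q* = 169

With F = 133, supply is Qs = 147.7 + 0.1P.
Equating demand and supply, 595 - 2P = 147.7 + 0.1P gives 2.1P = 447.3, so P* = 213.
From the demand curve, Q* = 595 - 2(213) = 169.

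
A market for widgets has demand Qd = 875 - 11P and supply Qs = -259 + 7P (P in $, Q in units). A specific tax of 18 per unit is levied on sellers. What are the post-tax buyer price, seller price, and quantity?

Sellers keep P_s = P_b - 18 per unit, so supply in terms of the buyer price is Qs = -385 + 7P_b.
Market clearing requires 875 - 11P_b = -385 + 7P_b; hence 1260 = 18P_b and P_b = 70.
So P_s = 52 and the quantity traded is Q = 875 - 11(70) = 105.

P_b = 70, P_s = 52, Q = 105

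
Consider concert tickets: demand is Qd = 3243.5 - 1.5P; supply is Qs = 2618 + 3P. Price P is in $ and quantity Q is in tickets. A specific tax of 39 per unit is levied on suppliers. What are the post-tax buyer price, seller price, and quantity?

With a tax of 39 on suppliers, they supply based on the net price P_s = P_b - 39, so Qs = 2501 + 3P_b.
Equate demand and the shifted supply: 3243.5 - 1.5P_b = 2501 + 3P_b, giving 4.5P_b = 742.5, so P_b = 165.
So P_s = 126 and the quantity traded is Q = 3243.5 - 1.5(165) = 2996.

P_b = 165, P_s = 126, Q = 2996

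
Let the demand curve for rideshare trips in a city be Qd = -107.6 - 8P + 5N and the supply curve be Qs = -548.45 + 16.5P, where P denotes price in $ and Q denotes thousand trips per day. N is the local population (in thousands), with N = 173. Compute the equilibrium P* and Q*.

P* = 53.3, Q* = 331

With N = 173, demand is Qd = 757.4 - 8P.
The market clears where 757.4 - 8P = -548.45 + 16.5P. Rearranging, 24.5P = 1305.85, hence P* = 53.3.
Substitute back: Q* = 757.4 - 8(53.3) = 331.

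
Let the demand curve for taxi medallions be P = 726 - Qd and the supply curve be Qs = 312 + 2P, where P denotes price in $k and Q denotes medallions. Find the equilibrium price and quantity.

P* = 138, Q* = 588

Solving each curve for Q: Qd = 726 - P.
Set Qd = Qs: 726 - P = 312 + 2P, so 414 = 3P and P* = 138.
Plugging P* into demand: Q* = 726 - 138 = 588.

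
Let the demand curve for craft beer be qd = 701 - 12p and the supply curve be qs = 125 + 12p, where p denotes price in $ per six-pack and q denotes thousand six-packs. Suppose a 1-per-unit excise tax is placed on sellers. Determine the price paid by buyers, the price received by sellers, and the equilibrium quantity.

p_b = 24.5, p_s = 23.5, q = 407

The tax drives a wedge p_b - p_s = 1. Substituting p_s = p_b - 1 into supply: qs = 113 + 12p_b.
Set qd = qs: 701 - 12p_b = 113 + 12p_b, so 588 = 24p_b and p_b = 24.5.
Then p_s = 24.5 - 1 = 23.5 and q = 701 - 12(24.5) = 407.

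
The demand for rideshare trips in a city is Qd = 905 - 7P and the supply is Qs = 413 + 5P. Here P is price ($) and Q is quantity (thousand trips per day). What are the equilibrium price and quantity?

The market clears where 905 - 7P = 413 + 5P. Rearranging, 12P = 492, hence P* = 41.
From the demand curve, Q* = 905 - 7(41) = 618.

P* = 41, Q* = 618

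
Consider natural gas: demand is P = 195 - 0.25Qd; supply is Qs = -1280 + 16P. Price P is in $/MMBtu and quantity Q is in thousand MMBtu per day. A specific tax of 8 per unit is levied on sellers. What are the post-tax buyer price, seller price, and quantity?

Rewriting in direct form: Qd = 780 - 4P.
With a tax of 8 on sellers, they supply based on the net price P_s = P_b - 8, so Qs = -1408 + 16P_b.
Equate demand and the shifted supply: 780 - 4P_b = -1408 + 16P_b, giving 20P_b = 2188, so P_b = 109.4.
Then P_s = 109.4 - 8 = 101.4 and Q = 780 - 4(109.4) = 342.4.

P_b = 109.4, P_s = 101.4, Q = 342.4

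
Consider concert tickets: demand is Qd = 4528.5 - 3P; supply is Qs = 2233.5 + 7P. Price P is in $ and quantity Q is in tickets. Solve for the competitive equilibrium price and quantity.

P* = 229.5, Q* = 3840

At equilibrium Qd = Qs, so 4528.5 - 3P = 2233.5 + 7P; collecting terms, 2295 = 10P and P* = 229.5.
Plugging P* into demand: Q* = 4528.5 - 3(229.5) = 3840.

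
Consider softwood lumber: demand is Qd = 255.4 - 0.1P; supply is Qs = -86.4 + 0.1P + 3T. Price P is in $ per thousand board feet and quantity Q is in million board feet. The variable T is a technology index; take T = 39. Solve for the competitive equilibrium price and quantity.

P* = 1124, Q* = 143

With T = 39, supply is Qs = 30.6 + 0.1P.
The market clears where 255.4 - 0.1P = 30.6 + 0.1P. Rearranging, 0.2P = 224.8, hence P* = 1124.
Then Q* = 255.4 - 0.1(1124) = 143.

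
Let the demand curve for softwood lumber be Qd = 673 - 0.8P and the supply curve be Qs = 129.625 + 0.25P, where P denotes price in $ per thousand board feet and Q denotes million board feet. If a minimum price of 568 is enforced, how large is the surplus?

Surplus = 53.025

With P fixed at 568, quantity demanded is 218.6 and quantity supplied is 271.625.
Surplus = Qs - Qd = 271.625 - 218.6 = 53.025.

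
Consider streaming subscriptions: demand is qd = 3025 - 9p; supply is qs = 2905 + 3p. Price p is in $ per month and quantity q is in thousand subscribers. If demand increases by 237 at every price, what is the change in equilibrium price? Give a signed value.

Δp = 19.75

At equilibrium qd = qs, so 3025 - 9p = 2905 + 3p; collecting terms, 120 = 12p and p* = 10.
Substitute back: q* = 3025 - 9(10) = 2935.
After the shift, demand is qd = 3262 - 9p.
The new intersection has 357 = 12p, i.e. p = 29.75, q = 2994.25.
Δp = 29.75 - 10 = 19.75.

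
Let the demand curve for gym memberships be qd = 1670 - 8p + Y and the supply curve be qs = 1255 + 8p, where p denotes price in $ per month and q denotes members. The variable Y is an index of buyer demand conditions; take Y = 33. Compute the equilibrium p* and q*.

p* = 28, q* = 1479

With Y = 33, demand is qd = 1703 - 8p.
The market clears where 1703 - 8p = 1255 + 8p. Rearranging, 16p = 448, hence p* = 28.
From the demand curve, q* = 1703 - 8(28) = 1479.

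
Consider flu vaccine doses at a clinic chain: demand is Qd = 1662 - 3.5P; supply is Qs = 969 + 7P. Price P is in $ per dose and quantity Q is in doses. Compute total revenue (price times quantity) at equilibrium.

Total revenue = 94446

The market clears where 1662 - 3.5P = 969 + 7P. Rearranging, 10.5P = 693, hence P* = 66.
Then Q* = 1662 - 3.5(66) = 1431.
Total revenue = P* × Q* = 66 × 1431 = 94446.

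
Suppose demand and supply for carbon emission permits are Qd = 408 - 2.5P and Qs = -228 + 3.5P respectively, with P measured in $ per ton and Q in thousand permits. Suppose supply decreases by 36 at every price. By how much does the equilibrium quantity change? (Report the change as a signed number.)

At equilibrium Qd = Qs, so 408 - 2.5P = -228 + 3.5P; collecting terms, 636 = 6P and P* = 106.
Substitute back: Q* = 408 - 2.5(106) = 143.
After the shift, supply is Qs = -264 + 3.5P.
New equilibrium: 672 = 6P, so P = 112 and Q = 128.
ΔQ = 128 - 143 = -15.

ΔQ = -15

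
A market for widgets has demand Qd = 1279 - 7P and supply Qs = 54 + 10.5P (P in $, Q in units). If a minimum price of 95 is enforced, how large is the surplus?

Surplus = 437.5

Evaluating both curves at the floor price 95 gives Qd = 614, Qs = 1051.5.
Surplus = Qs - Qd = 1051.5 - 614 = 437.5.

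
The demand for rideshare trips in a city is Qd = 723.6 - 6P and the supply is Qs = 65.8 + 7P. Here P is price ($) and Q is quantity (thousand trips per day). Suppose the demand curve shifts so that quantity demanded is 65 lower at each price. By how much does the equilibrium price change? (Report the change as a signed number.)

At equilibrium Qd = Qs, so 723.6 - 6P = 65.8 + 7P; collecting terms, 657.8 = 13P and P* = 50.6.
From the demand curve, Q* = 723.6 - 6(50.6) = 420.
After the shift, demand is Qd = 658.6 - 6P.
New equilibrium: 592.8 = 13P, so P = 45.6 and Q = 385.
ΔP = 45.6 - 50.6 = -5.

ΔP = -5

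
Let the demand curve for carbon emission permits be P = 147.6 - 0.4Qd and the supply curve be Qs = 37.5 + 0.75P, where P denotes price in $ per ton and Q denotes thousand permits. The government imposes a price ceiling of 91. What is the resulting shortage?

Shortage = 35.75

Inverting to quantity form: Qd = 369 - 2.5P.
At P = 91: Qd = 141.5 and Qs = 105.75.
Shortage = Qd - Qs = 141.5 - 105.75 = 35.75.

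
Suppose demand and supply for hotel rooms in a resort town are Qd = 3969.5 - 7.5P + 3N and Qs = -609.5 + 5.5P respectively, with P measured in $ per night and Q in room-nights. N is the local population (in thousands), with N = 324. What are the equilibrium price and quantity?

P* = 427, Q* = 1739

With N = 324, demand is Qd = 4941.5 - 7.5P.
Equating demand and supply, 4941.5 - 7.5P = -609.5 + 5.5P gives 13P = 5551, so P* = 427.
Substitute back: Q* = 4941.5 - 7.5(427) = 1739.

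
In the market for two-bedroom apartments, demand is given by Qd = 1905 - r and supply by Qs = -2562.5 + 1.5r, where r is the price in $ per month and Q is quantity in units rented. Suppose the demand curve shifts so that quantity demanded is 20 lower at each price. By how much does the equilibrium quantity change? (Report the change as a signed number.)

Equating demand and supply, 1905 - r = -2562.5 + 1.5r gives 2.5r = 4467.5, so r* = 1787.
Then Q* = 1905 - 1787 = 118.
After the shift, demand is Qd = 1885 - r.
New equilibrium: 4447.5 = 2.5r, so r = 1779 and Q = 106.
ΔQ = 106 - 118 = -12.

ΔQ = -12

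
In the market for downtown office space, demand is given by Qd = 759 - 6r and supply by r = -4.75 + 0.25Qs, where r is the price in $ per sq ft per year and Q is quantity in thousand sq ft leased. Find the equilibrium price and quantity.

Rewriting in direct form: Qs = 19 + 4r.
Equating demand and supply, 759 - 6r = 19 + 4r gives 10r = 740, so r* = 74.
Then Q* = 759 - 6(74) = 315.

r* = 74, Q* = 315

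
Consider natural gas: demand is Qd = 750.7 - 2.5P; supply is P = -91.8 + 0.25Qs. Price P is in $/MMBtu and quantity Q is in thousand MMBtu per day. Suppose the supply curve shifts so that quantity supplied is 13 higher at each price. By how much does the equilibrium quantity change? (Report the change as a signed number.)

In direct form, Qs = 367.2 + 4P.
Equating demand and supply, 750.7 - 2.5P = 367.2 + 4P gives 6.5P = 383.5, so P* = 59.
Substitute back: Q* = 750.7 - 2.5(59) = 603.2.
After the shift, supply is Qs = 380.2 + 4P.
The new intersection has 370.5 = 6.5P, i.e. P = 57, Q = 608.2.
ΔQ = 608.2 - 603.2 = 5.

ΔQ = 5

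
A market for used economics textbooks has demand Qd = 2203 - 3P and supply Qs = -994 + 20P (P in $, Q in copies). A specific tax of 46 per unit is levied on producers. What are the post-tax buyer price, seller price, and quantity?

P_b = 179, P_s = 133, Q = 1666

The tax drives a wedge P_b - P_s = 46. Substituting P_s = P_b - 46 into supply: Qs = -1914 + 20P_b.
Market clearing requires 2203 - 3P_b = -1914 + 20P_b; hence 4117 = 23P_b and P_b = 179.
Then P_s = 179 - 46 = 133 and Q = 2203 - 3(179) = 1666.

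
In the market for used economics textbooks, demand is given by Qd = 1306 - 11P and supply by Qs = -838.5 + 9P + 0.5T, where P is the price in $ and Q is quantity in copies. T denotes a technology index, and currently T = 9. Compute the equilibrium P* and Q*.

P* = 107, Q* = 129

With T = 9, supply is Qs = -834 + 9P.
Set Qd = Qs: 1306 - 11P = -834 + 9P, so 2140 = 20P and P* = 107.
Then Q* = 1306 - 11(107) = 129.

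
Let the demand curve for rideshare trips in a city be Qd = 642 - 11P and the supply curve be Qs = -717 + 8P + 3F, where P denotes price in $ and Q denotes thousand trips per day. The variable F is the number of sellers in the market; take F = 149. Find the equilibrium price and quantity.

With F = 149, supply is Qs = -270 + 8P.
Equating demand and supply, 642 - 11P = -270 + 8P gives 19P = 912, so P* = 48.
Plugging P* into demand: Q* = 642 - 11(48) = 114.

P* = 48, Q* = 114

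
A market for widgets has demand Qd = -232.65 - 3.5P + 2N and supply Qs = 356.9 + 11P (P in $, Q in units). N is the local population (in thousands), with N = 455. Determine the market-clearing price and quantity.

P* = 22.1, Q* = 600

With N = 455, demand is Qd = 677.35 - 3.5P.
Set Qd = Qs: 677.35 - 3.5P = 356.9 + 11P, so 320.45 = 14.5P and P* = 22.1.
Then Q* = 677.35 - 3.5(22.1) = 600.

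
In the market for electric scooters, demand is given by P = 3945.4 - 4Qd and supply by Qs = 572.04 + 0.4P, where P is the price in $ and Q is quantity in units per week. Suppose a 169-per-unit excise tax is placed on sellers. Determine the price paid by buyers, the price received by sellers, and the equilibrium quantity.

P_b = 741.4, P_s = 572.4, Q = 801

Inverting to quantity form: Qd = 986.35 - 0.25P.
The tax drives a wedge P_b - P_s = 169. Substituting P_s = P_b - 169 into supply: Qs = 504.44 + 0.4P_b.
Equate demand and the shifted supply: 986.35 - 0.25P_b = 504.44 + 0.4P_b, giving 0.65P_b = 481.91, so P_b = 741.4.
Then P_s = 741.4 - 169 = 572.4 and Q = 986.35 - 0.25(741.4) = 801.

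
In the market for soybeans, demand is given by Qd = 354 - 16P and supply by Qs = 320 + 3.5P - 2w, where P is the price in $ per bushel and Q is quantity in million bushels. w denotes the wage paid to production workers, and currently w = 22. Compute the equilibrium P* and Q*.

P* = 4, Q* = 290

With w = 22, supply is Qs = 276 + 3.5P.
Equating demand and supply, 354 - 16P = 276 + 3.5P gives 19.5P = 78, so P* = 4.
Then Q* = 354 - 16(4) = 290.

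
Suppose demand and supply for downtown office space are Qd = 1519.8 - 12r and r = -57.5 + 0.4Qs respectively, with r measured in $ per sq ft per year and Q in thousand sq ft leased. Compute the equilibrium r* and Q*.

Rewriting in direct form: Qs = 143.75 + 2.5r.
Equating demand and supply, 1519.8 - 12r = 143.75 + 2.5r gives 14.5r = 1376.05, so r* = 94.9.
Plugging r* into demand: Q* = 1519.8 - 12(94.9) = 381.

r* = 94.9, Q* = 381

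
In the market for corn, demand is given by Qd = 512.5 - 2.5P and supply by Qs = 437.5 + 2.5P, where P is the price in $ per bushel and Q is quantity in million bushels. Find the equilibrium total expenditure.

Set Qd = Qs: 512.5 - 2.5P = 437.5 + 2.5P, so 75 = 5P and P* = 15.
Plugging P* into demand: Q* = 512.5 - 2.5(15) = 475.
Total expenditure = P* × Q* = 15 × 475 = 7125.

Total expenditure = 7125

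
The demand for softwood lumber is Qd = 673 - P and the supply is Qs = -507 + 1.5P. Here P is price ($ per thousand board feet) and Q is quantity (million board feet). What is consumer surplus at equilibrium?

Consumer surplus = 20200.5

Set Qd = Qs: 673 - P = -507 + 1.5P, so 1180 = 2.5P and P* = 472.
From the demand curve, Q* = 673 - 472 = 201.
Demand choke price (Qd = 0): P = 673. Consumer surplus = ½ × (673 - 472) × 201 = 20200.5.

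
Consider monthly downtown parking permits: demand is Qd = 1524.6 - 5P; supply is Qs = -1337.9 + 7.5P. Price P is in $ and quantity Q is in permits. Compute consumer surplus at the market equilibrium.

Consumer surplus = 14409.616

The market clears where 1524.6 - 5P = -1337.9 + 7.5P. Rearranging, 12.5P = 2862.5, hence P* = 229.
Then Q* = 1524.6 - 5(229) = 379.6.
Demand choke price (Qd = 0): P = 1524.6/5 = 304.92. Consumer surplus = ½ × (304.92 - 229) × 379.6 = 14409.616.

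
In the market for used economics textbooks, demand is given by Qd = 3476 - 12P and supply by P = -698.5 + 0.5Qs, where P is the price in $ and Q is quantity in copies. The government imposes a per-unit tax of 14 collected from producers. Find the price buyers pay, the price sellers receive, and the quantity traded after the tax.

P_b = 150.5, P_s = 136.5, Q = 1670

Solving each curve for Q: Qs = 1397 + 2P.
Producers keep P_s = P_b - 14 per unit, so supply in terms of the buyer price is Qs = 1369 + 2P_b.
Equate demand and the shifted supply: 3476 - 12P_b = 1369 + 2P_b, giving 14P_b = 2107, so P_b = 150.5.
So P_s = 136.5 and the quantity traded is Q = 3476 - 12(150.5) = 1670.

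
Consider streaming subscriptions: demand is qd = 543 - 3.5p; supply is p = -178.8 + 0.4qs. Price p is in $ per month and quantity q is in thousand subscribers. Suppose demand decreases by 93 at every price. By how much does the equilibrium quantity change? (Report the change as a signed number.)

Rewriting in direct form: qs = 447 + 2.5p.
The market clears where 543 - 3.5p = 447 + 2.5p. Rearranging, 6p = 96, hence p* = 16.
Then q* = 543 - 3.5(16) = 487.
After the shift, demand is qd = 450 - 3.5p.
The new intersection has 3 = 6p, i.e. p = 0.5, q = 448.25.
Δq = 448.25 - 487 = -38.75.

Δq = -38.75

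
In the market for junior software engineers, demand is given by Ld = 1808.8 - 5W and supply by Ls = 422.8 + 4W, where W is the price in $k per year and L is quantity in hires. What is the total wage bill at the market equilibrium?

The total wage bill = 159975.2

Equating demand and supply, 1808.8 - 5W = 422.8 + 4W gives 9W = 1386, so W* = 154.
From the demand curve, L* = 1808.8 - 5(154) = 1038.8.
The total wage bill = W* × L* = 154 × 1038.8 = 159975.2.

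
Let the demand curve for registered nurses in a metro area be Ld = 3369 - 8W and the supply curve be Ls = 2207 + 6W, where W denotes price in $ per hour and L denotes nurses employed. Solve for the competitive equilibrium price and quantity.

W* = 83, L* = 2705

The market clears where 3369 - 8W = 2207 + 6W. Rearranging, 14W = 1162, hence W* = 83.
From the demand curve, L* = 3369 - 8(83) = 2705.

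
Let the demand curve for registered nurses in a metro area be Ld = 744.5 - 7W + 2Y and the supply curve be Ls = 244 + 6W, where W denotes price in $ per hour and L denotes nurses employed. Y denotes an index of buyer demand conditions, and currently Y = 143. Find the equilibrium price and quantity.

W* = 60.5, L* = 607

With Y = 143, demand is Ld = 1030.5 - 7W.
Set Ld = Ls: 1030.5 - 7W = 244 + 6W, so 786.5 = 13W and W* = 60.5.
Plugging W* into demand: L* = 1030.5 - 7(60.5) = 607.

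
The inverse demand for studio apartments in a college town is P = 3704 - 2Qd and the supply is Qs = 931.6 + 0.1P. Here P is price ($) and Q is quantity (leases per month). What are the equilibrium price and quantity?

Inverting to quantity form: Qd = 1852 - 0.5P.
At equilibrium Qd = Qs, so 1852 - 0.5P = 931.6 + 0.1P; collecting terms, 920.4 = 0.6P and P* = 1534.
Substitute back: Q* = 1852 - 0.5(1534) = 1085.

P* = 1534, Q* = 1085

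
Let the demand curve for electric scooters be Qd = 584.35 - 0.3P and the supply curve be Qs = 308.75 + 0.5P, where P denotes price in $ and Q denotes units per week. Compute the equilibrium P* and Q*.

P* = 344.5, Q* = 481

Set Qd = Qs: 584.35 - 0.3P = 308.75 + 0.5P, so 275.6 = 0.8P and P* = 344.5.
Substitute back: Q* = 584.35 - 0.3(344.5) = 481.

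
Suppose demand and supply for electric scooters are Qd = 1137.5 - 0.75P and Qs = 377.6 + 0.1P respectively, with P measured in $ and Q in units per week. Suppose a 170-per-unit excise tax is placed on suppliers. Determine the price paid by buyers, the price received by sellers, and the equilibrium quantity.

Suppliers keep P_s = P_b - 170 per unit, so supply in terms of the buyer price is Qs = 360.6 + 0.1P_b.
Equate demand and the shifted supply: 1137.5 - 0.75P_b = 360.6 + 0.1P_b, giving 0.85P_b = 776.9, so P_b = 914.
Then P_s = 914 - 170 = 744 and Q = 1137.5 - 0.75(914) = 452.

P_b = 914, P_s = 744, Q = 452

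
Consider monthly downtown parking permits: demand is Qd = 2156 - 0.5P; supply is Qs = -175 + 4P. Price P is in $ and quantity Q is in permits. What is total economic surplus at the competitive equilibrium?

The market clears where 2156 - 0.5P = -175 + 4P. Rearranging, 4.5P = 2331, hence P* = 518.
Plugging P* into demand: Q* = 2156 - 0.5(518) = 1897.
Demand choke price = 4312; supply choke price = 43.75. CS = ½(4312 - 518)(1897) = 3598609; PS = ½(518 - 43.75)(1897) = 449826.125. Total surplus = 4048435.125.

Total surplus = 4048435.125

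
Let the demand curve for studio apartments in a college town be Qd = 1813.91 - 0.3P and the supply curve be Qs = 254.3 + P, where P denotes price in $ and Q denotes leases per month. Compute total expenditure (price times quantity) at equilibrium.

Total expenditure = 1744363.8

At equilibrium Qd = Qs, so 1813.91 - 0.3P = 254.3 + P; collecting terms, 1559.61 = 1.3P and P* = 1199.7.
Then Q* = 1813.91 - 0.3(1199.7) = 1454.
Total expenditure = P* × Q* = 1199.7 × 1454 = 1744363.8.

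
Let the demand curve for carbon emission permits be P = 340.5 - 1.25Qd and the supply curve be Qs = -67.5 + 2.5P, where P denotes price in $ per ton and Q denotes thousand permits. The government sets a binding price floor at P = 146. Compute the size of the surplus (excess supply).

Solving each curve for Q: Qd = 272.4 - 0.8P.
Evaluating both curves at the floor price 146 gives Qd = 155.6, Qs = 297.5.
Surplus = Qs - Qd = 297.5 - 155.6 = 141.9.

Surplus = 141.9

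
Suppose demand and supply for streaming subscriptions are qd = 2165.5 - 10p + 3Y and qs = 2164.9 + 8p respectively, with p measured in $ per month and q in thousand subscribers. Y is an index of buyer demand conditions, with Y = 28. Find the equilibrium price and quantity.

With Y = 28, demand is qd = 2249.5 - 10p.
Set qd = qs: 2249.5 - 10p = 2164.9 + 8p, so 84.6 = 18p and p* = 4.7.
Plugging p* into demand: q* = 2249.5 - 10(4.7) = 2202.5.

p* = 4.7, q* = 2202.5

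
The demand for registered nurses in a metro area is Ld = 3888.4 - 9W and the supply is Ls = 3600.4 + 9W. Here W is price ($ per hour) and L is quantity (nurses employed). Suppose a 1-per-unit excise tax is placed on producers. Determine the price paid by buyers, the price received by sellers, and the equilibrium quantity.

W_b = 16.5, W_s = 15.5, L = 3739.9

The tax drives a wedge W_b - W_s = 1. Substituting W_s = W_b - 1 into supply: Ls = 3591.4 + 9W_b.
Market clearing requires 3888.4 - 9W_b = 3591.4 + 9W_b; hence 297 = 18W_b and W_b = 16.5.
So W_s = 15.5 and the quantity traded is L = 3888.4 - 9(16.5) = 3739.9.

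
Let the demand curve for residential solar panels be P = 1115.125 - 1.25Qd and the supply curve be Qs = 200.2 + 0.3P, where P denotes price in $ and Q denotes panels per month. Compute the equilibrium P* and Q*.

P* = 629, Q* = 388.9

Solving each curve for Q: Qd = 892.1 - 0.8P.
Set Qd = Qs: 892.1 - 0.8P = 200.2 + 0.3P, so 691.9 = 1.1P and P* = 629.
Then Q* = 892.1 - 0.8(629) = 388.9.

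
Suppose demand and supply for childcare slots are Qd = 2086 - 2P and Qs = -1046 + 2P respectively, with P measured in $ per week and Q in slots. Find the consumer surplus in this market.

Equating demand and supply, 2086 - 2P = -1046 + 2P gives 4P = 3132, so P* = 783.
From the demand curve, Q* = 2086 - 2(783) = 520.
Demand choke price (Qd = 0): P = 2086/2 = 1043. Consumer surplus = ½ × (1043 - 783) × 520 = 67600.

Consumer surplus = 67600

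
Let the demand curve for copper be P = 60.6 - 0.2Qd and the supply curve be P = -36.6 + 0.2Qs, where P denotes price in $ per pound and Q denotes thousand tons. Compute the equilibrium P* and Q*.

P* = 12, Q* = 243

Rewriting in direct form: Qd = 303 - 5P and Qs = 183 + 5P.
Equating demand and supply, 303 - 5P = 183 + 5P gives 10P = 120, so P* = 12.
Substitute back: Q* = 303 - 5(12) = 243.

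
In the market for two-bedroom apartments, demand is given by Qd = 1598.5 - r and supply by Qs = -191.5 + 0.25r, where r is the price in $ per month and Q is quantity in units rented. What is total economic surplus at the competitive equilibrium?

The market clears where 1598.5 - r = -191.5 + 0.25r. Rearranging, 1.25r = 1790, hence r* = 1432.
Substitute back: Q* = 1598.5 - 1432 = 166.5.
Demand choke price = 1598.5; supply choke price = 766. CS = ½(1598.5 - 1432)(166.5) = 13861.125; PS = ½(1432 - 766)(166.5) = 55444.5. Total surplus = 69305.625.

Total surplus = 69305.625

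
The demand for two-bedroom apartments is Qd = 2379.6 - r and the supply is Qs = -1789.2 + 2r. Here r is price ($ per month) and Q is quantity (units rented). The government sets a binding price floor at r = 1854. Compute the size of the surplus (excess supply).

Evaluating both curves at the floor price 1854 gives Qd = 525.6, Qs = 1918.8.
Surplus = Qs - Qd = 1918.8 - 525.6 = 1393.2.

Surplus = 1393.2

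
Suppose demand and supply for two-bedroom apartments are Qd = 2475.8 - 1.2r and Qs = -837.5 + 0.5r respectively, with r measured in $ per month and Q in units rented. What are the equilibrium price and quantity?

Equating demand and supply, 2475.8 - 1.2r = -837.5 + 0.5r gives 1.7r = 3313.3, so r* = 1949.
Then Q* = 2475.8 - 1.2(1949) = 137.

r* = 1949, Q* = 137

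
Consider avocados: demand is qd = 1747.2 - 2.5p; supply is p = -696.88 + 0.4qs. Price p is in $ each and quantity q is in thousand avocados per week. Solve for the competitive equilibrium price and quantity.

p* = 1, q* = 1744.7

Inverting to quantity form: qs = 1742.2 + 2.5p.
Set qd = qs: 1747.2 - 2.5p = 1742.2 + 2.5p, so 5 = 5p and p* = 1.
Plugging p* into demand: q* = 1747.2 - 2.5(1) = 1744.7.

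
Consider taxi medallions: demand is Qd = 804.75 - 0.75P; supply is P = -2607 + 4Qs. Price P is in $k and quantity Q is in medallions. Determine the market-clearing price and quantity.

P* = 153, Q* = 690

Solving each curve for Q: Qs = 651.75 + 0.25P.
The market clears where 804.75 - 0.75P = 651.75 + 0.25P. Rearranging, P = 153, hence P* = 153.
Substitute back: Q* = 804.75 - 0.75(153) = 690.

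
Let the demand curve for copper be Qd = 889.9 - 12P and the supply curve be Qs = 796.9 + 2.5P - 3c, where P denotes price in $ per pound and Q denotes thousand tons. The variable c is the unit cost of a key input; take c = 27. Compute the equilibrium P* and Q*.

With c = 27, supply is Qs = 715.9 + 2.5P.
At equilibrium Qd = Qs, so 889.9 - 12P = 715.9 + 2.5P; collecting terms, 174 = 14.5P and P* = 12.
Plugging P* into demand: Q* = 889.9 - 12(12) = 745.9.

P* = 12, Q* = 745.9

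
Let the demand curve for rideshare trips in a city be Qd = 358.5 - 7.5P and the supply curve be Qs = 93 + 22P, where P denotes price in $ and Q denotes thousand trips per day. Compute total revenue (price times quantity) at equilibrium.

The market clears where 358.5 - 7.5P = 93 + 22P. Rearranging, 29.5P = 265.5, hence P* = 9.
Then Q* = 358.5 - 7.5(9) = 291.
Total revenue = P* × Q* = 9 × 291 = 2619.

Total revenue = 2619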